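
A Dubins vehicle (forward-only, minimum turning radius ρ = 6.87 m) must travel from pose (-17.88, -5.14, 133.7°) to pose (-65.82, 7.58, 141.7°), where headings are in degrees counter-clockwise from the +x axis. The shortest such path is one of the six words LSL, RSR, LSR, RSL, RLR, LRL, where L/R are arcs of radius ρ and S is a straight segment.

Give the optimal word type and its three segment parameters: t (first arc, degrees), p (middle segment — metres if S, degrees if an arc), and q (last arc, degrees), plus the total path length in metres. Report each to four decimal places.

LSR: t = 33.5369°, p = 42.8085 m, q = 25.5369°, L = 49.8917 m

Let ψ = atan2(Δy, Δx) = atan2(12.72, -47.94) = 165.1400° be the start→goal bearing.
Normalize: d = |goal − start| / ρ = 49.598810/6.87 = 7.219623, α = (θ_start − ψ) mod 360° = 328.5600° = 5.734453 rad, β = (θ_goal − ψ) mod 360° = 336.5600° = 5.874080 rad.
Common terms: sin α = -0.521606, cos α = 0.853187, sin β = -0.397789, cos β = 0.917477, cos(α−β) = 0.990268, d² = 52.122957. Work in radians in the unit-radius frame; every candidate has L = ρ·(t + p + q).
LSL: p² = 2 + d² − 2cos(α−β) + 2d(sin α − sin β) = 50.354599; p = √p² = 7.096097; φ = atan2(cos β − cos α, d + sin α − sin β) = 0.009060 rad; t = (φ − α) mod 2π = 0.557792 rad, q = (β − φ) mod 2π = 5.865020 rad → L = 6.87·(0.557792 + 7.096097 + 5.865020) = 6.87·13.518909 = 92.874905 m
RSR: p² = 2 + d² − 2cos(α−β) + 2d(sin β − sin α) = 53.930243; p = √p² = 7.343721; φ = atan2(cos α − cos β, d − sin α + sin β) = -0.008755 rad; t = (α − φ) mod 2π = 5.743208 rad, q = (φ − β) mod 2π = 0.400351 rad → L = 6.87·(5.743208 + 7.343721 + 0.400351) = 6.87·13.487280 = 92.657616 m
LSR: p² = d² − 2 + 2cos(α−β) + 2d(sin α + sin β) = 38.828130; p = √p² = 6.231222; φ = atan2(−cos α − cos β, d + sin α + sin β) − atan2(−2, p) = 0.036598 rad; t = (φ − α) mod 2π = 0.585329 rad, q = (φ − β) mod 2π = 0.445703 rad → L = 6.87·(0.585329 + 6.231222 + 0.445703) = 6.87·7.262255 = 49.891691 m
RSL: p² = d² − 2 + 2cos(α−β) − 2d(sin α + sin β) = 65.378856; p = √p² = 8.085719; φ = atan2(cos α + cos β, d − sin α − sin β) − atan2(2, p) = -0.028268 rad; t = (α − φ) mod 2π = 5.762722 rad, q = (β − φ) mod 2π = 5.902348 rad → L = 6.87·(5.762722 + 8.085719 + 5.902348) = 6.87·19.750789 = 135.687918 m
RLR: c = (6 − d² + 2cos(α−β) + 2d(sin α − sin β))/8 = -5.741280, |c| > 1 → infeasible
LRL: c = (6 − d² + 2cos(α−β) − 2d(sin α − sin β))/8 = -5.294325, |c| > 1 → infeasible
Shortest: LSR with L = 49.891691 m ≈ 49.8917 m
Convert LSR to answer units (arcs ×180/π): t = 0.585329·180/π = 33.5369°, p = ρ·p = 6.87·6.231222 = 42.8085 m, q = 0.445703·180/π = 25.5369°, L = 49.8917 m.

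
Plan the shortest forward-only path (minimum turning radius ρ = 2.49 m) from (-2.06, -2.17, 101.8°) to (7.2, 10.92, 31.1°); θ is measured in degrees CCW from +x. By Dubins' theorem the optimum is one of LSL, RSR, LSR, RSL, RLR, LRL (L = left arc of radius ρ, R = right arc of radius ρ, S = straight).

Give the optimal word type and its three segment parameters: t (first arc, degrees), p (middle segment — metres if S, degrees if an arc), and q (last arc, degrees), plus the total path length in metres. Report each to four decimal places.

Let ψ = atan2(Δy, Δx) = atan2(13.09, 9.26) = 54.7240° be the start→goal bearing.
Normalize: d = |goal − start| / ρ = 16.034204/2.49 = 6.439439, α = (θ_start − ψ) mod 360° = 47.0760° = 0.821631 rad, β = (θ_goal − ψ) mod 360° = 336.3760° = 5.870868 rad.
Common terms: sin α = 0.732257, cos α = 0.681028, sin β = -0.400733, cos β = 0.916195, cos(α−β) = 0.330514, d² = 41.466380. Work in radians in the unit-radius frame; every candidate has L = ρ·(t + p + q).
LSL: p² = 2 + d² − 2cos(α−β) + 2d(sin α − sin β) = 57.397000; p = √p² = 7.576081; φ = atan2(cos β − cos α, d + sin α − sin β) = 0.031046 rad; t = (φ − α) mod 2π = 5.492600 rad, q = (β − φ) mod 2π = 5.839823 rad → L = 2.49·(5.492600 + 7.576081 + 5.839823) = 2.49·18.908504 = 47.082174 m
RSR: p² = 2 + d² − 2cos(α−β) + 2d(sin β − sin α) = 28.213702; p = √p² = 5.311657; φ = atan2(cos α − cos β, d − sin α + sin β) = -0.044288 rad; t = (α − φ) mod 2π = 0.865919 rad, q = (φ − β) mod 2π = 0.368029 rad → L = 2.49·(0.865919 + 5.311657 + 0.368029) = 2.49·6.545605 = 16.298556 m
LSR: p² = d² − 2 + 2cos(α−β) + 2d(sin α + sin β) = 44.397069; p = √p² = 6.663113; φ = atan2(−cos α − cos β, d + sin α + sin β) − atan2(−2, p) = 0.059946 rad; t = (φ − α) mod 2π = 5.521500 rad, q = (φ − β) mod 2π = 0.472263 rad → L = 2.49·(5.521500 + 6.663113 + 0.472263) = 2.49·12.656875 = 31.515619 m
RSL: p² = d² − 2 + 2cos(α−β) − 2d(sin α + sin β) = 35.857747; p = √p² = 5.988134; φ = atan2(cos α + cos β, d − sin α − sin β) − atan2(2, p) = -0.066572 rad; t = (α − φ) mod 2π = 0.888203 rad, q = (β − φ) mod 2π = 5.937440 rad → L = 2.49·(0.888203 + 5.988134 + 5.937440) = 2.49·12.813777 = 31.906304 m
RLR: c = (6 − d² + 2cos(α−β) + 2d(sin α − sin β))/8 = -2.526713, |c| > 1 → infeasible
LRL: c = (6 − d² + 2cos(α−β) − 2d(sin α − sin β))/8 = -6.174625, |c| > 1 → infeasible
Shortest: RSR with L = 16.298556 m ≈ 16.2986 m
Convert RSR to answer units (arcs ×180/π): t = 0.865919·180/π = 49.6135°, p = ρ·p = 2.49·5.311657 = 13.2260 m, q = 0.368029·180/π = 21.0865°, L = 16.2986 m.

RSR: t = 49.6135°, p = 13.2260 m, q = 21.0865°, L = 16.2986 m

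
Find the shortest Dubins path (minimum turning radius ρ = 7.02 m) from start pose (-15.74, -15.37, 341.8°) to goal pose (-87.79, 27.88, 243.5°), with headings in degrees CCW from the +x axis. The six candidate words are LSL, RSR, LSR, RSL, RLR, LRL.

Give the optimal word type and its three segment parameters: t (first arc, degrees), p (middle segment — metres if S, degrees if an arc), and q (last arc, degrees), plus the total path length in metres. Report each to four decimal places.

LSL: t = 171.9943°, p = 75.7457 m, q = 89.7057°, L = 107.8097 m

Let ψ = atan2(Δy, Δx) = atan2(43.25, -72.05) = 149.0246° be the start→goal bearing.
Normalize: d = |goal − start| / ρ = 84.034308/7.02 = 11.970699, α = (θ_start − ψ) mod 360° = 192.7754° = 3.364566 rad, β = (θ_goal − ψ) mod 360° = 94.4754° = 1.648908 rad.
Common terms: sin α = -0.221131, cos α = -0.975244, sin β = 0.996951, cos β = -0.078032, cos(α−β) = -0.144356, d² = 143.297640. Work in radians in the unit-radius frame; every candidate has L = ρ·(t + p + q).
LSL: p² = 2 + d² − 2cos(α−β) + 2d(sin α − sin β) = 116.423778; p = √p² = 10.789985; φ = atan2(cos β − cos α, d + sin α − sin β) = 0.083248 rad; t = (φ − α) mod 2π = 3.001867 rad, q = (β − φ) mod 2π = 1.565659 rad → L = 7.02·(3.001867 + 10.789985 + 1.565659) = 7.02·15.357512 = 107.809732 m
RSR: p² = 2 + d² − 2cos(α−β) + 2d(sin β − sin α) = 174.748927; p = √p² = 13.219263; φ = atan2(cos α − cos β, d − sin α + sin β) = -0.067924 rad; t = (α − φ) mod 2π = 3.432490 rad, q = (φ − β) mod 2π = 4.566354 rad → L = 7.02·(3.432490 + 13.219263 + 4.566354) = 7.02·21.218107 = 148.951114 m
LSR: p² = d² − 2 + 2cos(α−β) + 2d(sin α + sin β) = 159.583148; p = √p² = 12.632622; φ = atan2(−cos α − cos β, d + sin α + sin β) − atan2(−2, p) = 0.239462 rad; t = (φ − α) mod 2π = 3.158081 rad, q = (φ − β) mod 2π = 4.873740 rad → L = 7.02·(3.158081 + 12.632622 + 4.873740) = 7.02·20.664443 = 145.064392 m
RSL: p² = d² − 2 + 2cos(α−β) − 2d(sin α + sin β) = 122.434706; p = √p² = 11.065022; φ = atan2(cos α + cos β, d − sin α − sin β) − atan2(2, p) = -0.272628 rad; t = (α − φ) mod 2π = 3.637195 rad, q = (β − φ) mod 2π = 1.921536 rad → L = 7.02·(3.637195 + 11.065022 + 1.921536) = 7.02·16.623753 = 116.698743 m
RLR: c = (6 − d² + 2cos(α−β) + 2d(sin α − sin β))/8 = -20.843616, |c| > 1 → infeasible
LRL: c = (6 − d² + 2cos(α−β) − 2d(sin α − sin β))/8 = -13.552972, |c| > 1 → infeasible
Shortest: LSL with L = 107.809732 m ≈ 107.8097 m
Convert LSL to answer units (arcs ×180/π): t = 3.001867·180/π = 171.9943°, p = ρ·p = 7.02·10.789985 = 75.7457 m, q = 1.565659·180/π = 89.7057°, L = 107.8097 m.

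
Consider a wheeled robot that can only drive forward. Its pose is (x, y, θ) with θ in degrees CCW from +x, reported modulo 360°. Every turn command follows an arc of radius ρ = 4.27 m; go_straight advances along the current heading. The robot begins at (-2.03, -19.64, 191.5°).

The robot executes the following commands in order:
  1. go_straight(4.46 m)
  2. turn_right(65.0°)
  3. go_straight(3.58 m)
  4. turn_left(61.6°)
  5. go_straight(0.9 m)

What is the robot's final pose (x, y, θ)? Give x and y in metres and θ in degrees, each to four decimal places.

(-17.7388, -14.4463, 188.1000°)

set_pose: (x, y, θ) = (-2.0300, -19.6400, 191.5000°), ρ = 4.27
go_straight(4.46): x += 4.46·cos θ, y += 4.46·sin θ → (-6.4005, -20.5292, 191.5000°)
turn_right(65.0°): centre at ρ to the right, rotate −65.0° → (-10.6842, -18.8848, 126.5000°)
go_straight(3.58): x += 3.58·cos θ, y += 3.58·sin θ → (-12.8137, -16.0070, 126.5000°)
turn_left(61.6°): centre at ρ to the left, rotate +61.6° → (-16.8478, -14.3195, 188.1000°)
go_straight(0.9): x += 0.9·cos θ, y += 0.9·sin θ → (-17.7388, -14.4463, 188.1000°)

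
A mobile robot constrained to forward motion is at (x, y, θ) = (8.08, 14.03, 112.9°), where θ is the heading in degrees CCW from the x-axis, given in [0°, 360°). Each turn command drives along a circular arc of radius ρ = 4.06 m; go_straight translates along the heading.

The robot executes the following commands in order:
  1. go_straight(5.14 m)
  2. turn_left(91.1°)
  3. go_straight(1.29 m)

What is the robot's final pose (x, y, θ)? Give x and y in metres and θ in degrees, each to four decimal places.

(-0.4899, 20.3694, 204.0000°)

set_pose: (x, y, θ) = (8.0800, 14.0300, 112.9000°), ρ = 4.06
go_straight(5.14): x += 5.14·cos θ, y += 5.14·sin θ → (6.0799, 18.7649, 112.9000°)
turn_left(91.1°): centre at ρ to the left, rotate +91.1° → (0.6885, 20.8940, 204.0000°)
go_straight(1.29): x += 1.29·cos θ, y += 1.29·sin θ → (-0.4899, 20.3694, 204.0000°)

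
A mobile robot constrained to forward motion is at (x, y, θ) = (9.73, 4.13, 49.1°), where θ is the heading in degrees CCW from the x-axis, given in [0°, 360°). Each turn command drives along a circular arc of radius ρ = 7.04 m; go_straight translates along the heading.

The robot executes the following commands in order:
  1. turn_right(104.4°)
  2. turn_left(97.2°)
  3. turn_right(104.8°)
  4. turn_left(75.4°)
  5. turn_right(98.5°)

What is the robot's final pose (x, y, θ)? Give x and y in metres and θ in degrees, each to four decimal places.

(58.6346, -9.7849, 274.0000°)

set_pose: (x, y, θ) = (9.7300, 4.1300, 49.1000°), ρ = 7.04
turn_right(104.4°): centre at ρ to the right, rotate −104.4° → (20.8391, 3.5284, -55.3000° ≡ 304.7000°)
turn_left(97.2°): centre at ρ to the left, rotate +97.2° → (31.3285, 2.2961, 401.9000° ≡ 41.9000°)
turn_right(104.8°): centre at ρ to the right, rotate −104.8° → (42.2972, 0.2632, -62.9000° ≡ 297.1000°)
turn_left(75.4°): centre at ρ to the left, rotate +75.4° → (50.0880, -3.4029, 372.5000° ≡ 12.5000°)
turn_right(98.5°): centre at ρ to the right, rotate −98.5° → (58.6346, -9.7849, -86.0000° ≡ 274.0000°)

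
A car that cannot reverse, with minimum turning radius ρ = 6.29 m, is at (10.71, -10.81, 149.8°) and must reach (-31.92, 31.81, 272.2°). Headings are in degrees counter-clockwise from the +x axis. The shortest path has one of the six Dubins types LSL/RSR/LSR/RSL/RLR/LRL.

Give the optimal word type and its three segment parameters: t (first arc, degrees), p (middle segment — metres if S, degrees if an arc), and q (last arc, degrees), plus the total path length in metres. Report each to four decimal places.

RSL: t = 26.6143°, p = 52.9464 m, q = 149.0143°, L = 72.2271 m

Let ψ = atan2(Δy, Δx) = atan2(42.62, -42.63) = 135.0067° be the start→goal bearing.
Normalize: d = |goal − start| / ρ = 60.280854/6.29 = 9.583602, α = (θ_start − ψ) mod 360° = 14.7933° = 0.258191 rad, β = (θ_goal − ψ) mod 360° = 137.1933° = 2.394474 rad.
Common terms: sin α = 0.255332, cos α = 0.966853, sin β = 0.679527, cos β = -0.733650, cos(α−β) = -0.535827, d² = 91.845418. Work in radians in the unit-radius frame; every candidate has L = ρ·(t + p + q).
LSL: p² = 2 + d² − 2cos(α−β) + 2d(sin α − sin β) = 86.786439; p = √p² = 9.315924; φ = atan2(cos β − cos α, d + sin α − sin β) = -0.183566 rad; t = (φ − α) mod 2π = 5.841427 rad, q = (β − φ) mod 2π = 2.578041 rad → L = 6.29·(5.841427 + 9.315924 + 2.578041) = 6.29·17.735392 = 111.555617 m
RSR: p² = 2 + d² − 2cos(α−β) + 2d(sin β − sin α) = 103.047704; p = √p² = 10.151241; φ = atan2(cos α − cos β, d − sin α + sin β) = 0.168310 rad; t = (α − φ) mod 2π = 0.089881 rad, q = (φ − β) mod 2π = 4.057021 rad → L = 6.29·(0.089881 + 10.151241 + 4.057021) = 6.29·14.298144 = 89.935324 m
LSR: p² = d² − 2 + 2cos(α−β) + 2d(sin α + sin β) = 106.692410; p = √p² = 10.329202; φ = atan2(−cos α − cos β, d + sin α + sin β) − atan2(−2, p) = 0.169092 rad; t = (φ − α) mod 2π = 6.194086 rad, q = (φ − β) mod 2π = 4.057803 rad → L = 6.29·(6.194086 + 10.329202 + 4.057803) = 6.29·20.581090 = 129.455058 m
RSL: p² = d² − 2 + 2cos(α−β) − 2d(sin α + sin β) = 70.855118; p = √p² = 8.417548; φ = atan2(cos α + cos β, d − sin α − sin β) − atan2(2, p) = -0.206316 rad; t = (α − φ) mod 2π = 0.464508 rad, q = (β − φ) mod 2π = 2.600791 rad → L = 6.29·(0.464508 + 8.417548 + 2.600791) = 6.29·11.482846 = 72.227103 m
RLR: c = (6 − d² + 2cos(α−β) + 2d(sin α − sin β))/8 = -11.880963, |c| > 1 → infeasible
LRL: c = (6 − d² + 2cos(α−β) − 2d(sin α − sin β))/8 = -9.848305, |c| > 1 → infeasible
Shortest: RSL with L = 72.227103 m ≈ 72.2271 m
Convert RSL to answer units (arcs ×180/π): t = 0.464508·180/π = 26.6143°, p = ρ·p = 6.29·8.417548 = 52.9464 m, q = 2.600791·180/π = 149.0143°, L = 72.2271 m.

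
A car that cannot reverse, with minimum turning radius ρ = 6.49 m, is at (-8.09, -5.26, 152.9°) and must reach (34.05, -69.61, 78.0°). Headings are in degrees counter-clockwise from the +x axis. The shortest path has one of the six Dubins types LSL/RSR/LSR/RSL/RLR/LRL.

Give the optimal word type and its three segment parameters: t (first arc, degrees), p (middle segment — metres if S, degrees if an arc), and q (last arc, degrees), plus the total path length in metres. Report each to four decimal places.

LSL: t = 151.2036°, p = 69.1081 m, q = 133.8964°, L = 101.4019 m

Let ψ = atan2(Δy, Δx) = atan2(-64.35, 42.14) = -56.7810° be the start→goal bearing.
Normalize: d = |goal − start| / ρ = 76.920102/6.49 = 11.852096, α = (θ_start − ψ) mod 360° = 209.6810° = 3.659623 rad, β = (θ_goal − ψ) mod 360° = 134.7810° = 2.352372 rad.
Common terms: sin α = -0.495170, cos α = -0.868796, sin β = 0.709805, cos β = -0.704398, cos(α−β) = 0.260505, d² = 140.472176. Work in radians in the unit-radius frame; every candidate has L = ρ·(t + p + q).
LSL: p² = 2 + d² − 2cos(α−β) + 2d(sin α − sin β) = 113.388212; p = √p² = 10.648390; φ = atan2(cos β − cos α, d + sin α − sin β) = 0.015439 rad; t = (φ − α) mod 2π = 2.639001 rad, q = (β − φ) mod 2π = 2.336932 rad → L = 6.49·(2.639001 + 10.648390 + 2.336932) = 6.49·15.624324 = 101.401862 m
RSR: p² = 2 + d² − 2cos(α−β) + 2d(sin β − sin α) = 170.514122; p = √p² = 13.058106; φ = atan2(cos α − cos β, d − sin α + sin β) = -0.012590 rad; t = (α − φ) mod 2π = 3.672213 rad, q = (φ − β) mod 2π = 3.918224 rad → L = 6.49·(3.672213 + 13.058106 + 3.918224) = 6.49·20.648543 = 134.009041 m
LSR: p² = d² − 2 + 2cos(α−β) + 2d(sin α + sin β) = 144.080928; p = √p² = 12.003372; φ = atan2(−cos α − cos β, d + sin α + sin β) − atan2(−2, p) = 0.294746 rad; t = (φ − α) mod 2π = 2.918309 rad, q = (φ − β) mod 2π = 4.225560 rad → L = 6.49·(2.918309 + 12.003372 + 4.225560) = 6.49·19.147240 = 124.265589 m
RSL: p² = d² − 2 + 2cos(α−β) − 2d(sin α + sin β) = 133.905442; p = √p² = 11.571752; φ = atan2(cos α + cos β, d − sin α − sin β) − atan2(2, p) = -0.305513 rad; t = (α − φ) mod 2π = 3.965136 rad, q = (β − φ) mod 2π = 2.657885 rad → L = 6.49·(3.965136 + 11.571752 + 2.657885) = 6.49·18.194773 = 118.084075 m
RLR: c = (6 − d² + 2cos(α−β) + 2d(sin α − sin β))/8 = -20.314265, |c| > 1 → infeasible
LRL: c = (6 − d² + 2cos(α−β) − 2d(sin α − sin β))/8 = -13.173527, |c| > 1 → infeasible
Shortest: LSL with L = 101.401862 m ≈ 101.4019 m
Convert LSL to answer units (arcs ×180/π): t = 2.639001·180/π = 151.2036°, p = ρ·p = 6.49·10.648390 = 69.1081 m, q = 2.336932·180/π = 133.8964°, L = 101.4019 m.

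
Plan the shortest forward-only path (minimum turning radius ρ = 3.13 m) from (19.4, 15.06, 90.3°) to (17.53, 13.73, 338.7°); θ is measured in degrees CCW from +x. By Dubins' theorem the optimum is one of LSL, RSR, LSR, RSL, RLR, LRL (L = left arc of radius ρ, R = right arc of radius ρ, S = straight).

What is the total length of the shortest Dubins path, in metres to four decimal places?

Let ψ = atan2(Δy, Δx) = atan2(-1.33, -1.87) = -144.5784° be the start→goal bearing.
Normalize: d = |goal − start| / ρ = 2.294733/3.13 = 0.733142, α = (θ_start − ψ) mod 360° = 234.8784° = 4.099402 rad, β = (θ_goal − ψ) mod 360° = 123.2784° = 2.151614 rad.
Common terms: sin α = -0.817933, cos α = -0.575313, sin β = 0.836014, cos β = -0.548708, cos(α−β) = -0.368125, d² = 0.537497. Work in radians in the unit-radius frame; every candidate has L = ρ·(t + p + q).
LSL: p² = 2 + d² − 2cos(α−β) + 2d(sin α − sin β) = 0.848591; p = √p² = 0.921190; φ = atan2(cos β − cos α, d + sin α − sin β) = 3.112707 rad; t = (φ − α) mod 2π = 5.296491 rad, q = (β − φ) mod 2π = 5.322092 rad → L = 3.13·(5.296491 + 0.921190 + 5.322092) = 3.13·11.539773 = 36.119490 m
RSR: p² = 2 + d² − 2cos(α−β) + 2d(sin β − sin α) = 5.698901; p = √p² = 2.387237; φ = atan2(cos α − cos β, d − sin α + sin β) = -0.011145 rad; t = (α − φ) mod 2π = 4.110547 rad, q = (φ − β) mod 2π = 4.120426 rad → L = 3.13·(4.110547 + 2.387237 + 4.120426) = 3.13·10.618210 = 33.234997 m
LSR: p² = d² − 2 + 2cos(α−β) + 2d(sin α + sin β) = -2.172241 < 0 → infeasible
RSL: p² = d² − 2 + 2cos(α−β) − 2d(sin α + sin β) = -2.225264 < 0 → infeasible
RLR: c = (6 − d² + 2cos(α−β) + 2d(sin α − sin β))/8 = 0.287637; p = 2π − arccos c = 5.004148 rad; φ = atan2(cos α − cos β, d − sin α + sin β) = -0.011145 rad; t = (α − φ + p/2) mod 2π = 0.329436 rad, q = (α − β − t + p) mod 2π = 0.339315 rad → L = 3.13·(0.329436 + 5.004148 + 0.339315) = 3.13·5.672898 = 17.756172 m
LRL: c = (6 − d² + 2cos(α−β) − 2d(sin α − sin β))/8 = 0.893926; p = 2π − arccos c = 5.818419 rad; φ = atan2(cos β − cos α, d + sin α − sin β) = 3.112707 rad; t = (φ − α + p/2) mod 2π = 1.922515 rad, q = (β − α − t + p) mod 2π = 1.948116 rad → L = 3.13·(1.922515 + 5.818419 + 1.948116) = 3.13·9.689050 = 30.326726 m
Shortest: RLR with L = 17.756172 m ≈ 17.7562 m

17.7562 m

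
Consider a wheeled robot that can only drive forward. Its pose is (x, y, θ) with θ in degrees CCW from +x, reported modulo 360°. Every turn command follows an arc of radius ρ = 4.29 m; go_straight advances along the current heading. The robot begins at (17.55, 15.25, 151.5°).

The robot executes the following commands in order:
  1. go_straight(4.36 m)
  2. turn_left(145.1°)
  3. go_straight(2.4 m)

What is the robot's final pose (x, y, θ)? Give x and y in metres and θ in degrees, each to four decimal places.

(8.9100, 9.4934, 296.6000°)

set_pose: (x, y, θ) = (17.5500, 15.2500, 151.5000°), ρ = 4.29
go_straight(4.36): x += 4.36·cos θ, y += 4.36·sin θ → (13.7184, 17.3304, 151.5000°)
turn_left(145.1°): centre at ρ to the left, rotate +145.1° → (7.8354, 11.6394, 296.6000°)
go_straight(2.4): x += 2.4·cos θ, y += 2.4·sin θ → (8.9100, 9.4934, 296.6000°)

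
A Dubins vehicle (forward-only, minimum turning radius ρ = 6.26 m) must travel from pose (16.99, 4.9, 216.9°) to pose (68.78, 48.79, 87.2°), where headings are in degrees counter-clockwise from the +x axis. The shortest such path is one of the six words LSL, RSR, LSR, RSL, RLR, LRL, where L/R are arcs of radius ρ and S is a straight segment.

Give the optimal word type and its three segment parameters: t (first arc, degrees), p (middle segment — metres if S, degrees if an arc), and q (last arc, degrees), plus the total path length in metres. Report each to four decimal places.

Let ψ = atan2(Δy, Δx) = atan2(43.89, 51.79) = 40.2800° be the start→goal bearing.
Normalize: d = |goal − start| / ρ = 67.886200/6.26 = 10.844441, α = (θ_start − ψ) mod 360° = 176.6200° = 3.082601 rad, β = (θ_goal − ψ) mod 360° = 46.9200° = 0.818909 rad.
Common terms: sin α = 0.058957, cos α = -0.998260, sin β = 0.730401, cos β = 0.683019, cos(α−β) = -0.638768, d² = 117.601900. Work in radians in the unit-radius frame; every candidate has L = ρ·(t + p + q).
LSL: p² = 2 + d² − 2cos(α−β) + 2d(sin α − sin β) = 106.316573; p = √p² = 10.310993; φ = atan2(cos β − cos α, d + sin α − sin β) = 0.163788 rad; t = (φ − α) mod 2π = 3.364373 rad, q = (β − φ) mod 2π = 0.655121 rad → L = 6.26·(3.364373 + 10.310993 + 0.655121) = 6.26·14.330486 = 89.708843 m
RSR: p² = 2 + d² − 2cos(α−β) + 2d(sin β − sin α) = 135.442297; p = √p² = 11.637968; φ = atan2(cos α − cos β, d − sin α + sin β) = -0.144972 rad; t = (α − φ) mod 2π = 3.227573 rad, q = (φ − β) mod 2π = 5.319304 rad → L = 6.26·(3.227573 + 11.637968 + 5.319304) = 6.26·20.184845 = 126.357131 m
LSR: p² = d² − 2 + 2cos(α−β) + 2d(sin α + sin β) = 131.444667; p = √p² = 11.464932; φ = atan2(−cos α − cos β, d + sin α + sin β) − atan2(−2, p) = 0.199798 rad; t = (φ − α) mod 2π = 3.400382 rad, q = (φ − β) mod 2π = 5.664074 rad → L = 6.26·(3.400382 + 11.464932 + 5.664074) = 6.26·20.529388 = 128.513968 m
RSL: p² = d² − 2 + 2cos(α−β) − 2d(sin α + sin β) = 97.204061; p = √p² = 9.859212; φ = atan2(cos α + cos β, d − sin α − sin β) − atan2(2, p) = -0.231481 rad; t = (α − φ) mod 2π = 3.314082 rad, q = (β − φ) mod 2π = 1.050390 rad → L = 6.26·(3.314082 + 9.859212 + 1.050390) = 6.26·14.223685 = 89.040267 m
RLR: c = (6 − d² + 2cos(α−β) + 2d(sin α − sin β))/8 = -15.930287, |c| > 1 → infeasible
LRL: c = (6 − d² + 2cos(α−β) − 2d(sin α − sin β))/8 = -12.289572, |c| > 1 → infeasible
Shortest: RSL with L = 89.040267 m ≈ 89.0403 m
Convert RSL to answer units (arcs ×180/π): t = 3.314082·180/π = 189.8829°, p = ρ·p = 6.26·9.859212 = 61.7187 m, q = 1.050390·180/π = 60.1829°, L = 89.0403 m.

RSL: t = 189.8829°, p = 61.7187 m, q = 60.1829°, L = 89.0403 m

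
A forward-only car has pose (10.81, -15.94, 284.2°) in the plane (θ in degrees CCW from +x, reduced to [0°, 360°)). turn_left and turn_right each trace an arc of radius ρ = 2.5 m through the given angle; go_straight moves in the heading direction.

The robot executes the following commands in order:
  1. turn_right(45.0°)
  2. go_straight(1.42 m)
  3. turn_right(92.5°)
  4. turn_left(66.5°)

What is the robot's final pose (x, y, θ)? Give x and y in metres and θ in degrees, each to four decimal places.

set_pose: (x, y, θ) = (10.8100, -15.9400, 284.2000°), ρ = 2.5
turn_right(45.0°): centre at ρ to the right, rotate −45.0° → (10.5338, -17.8334, 239.2000°)
go_straight(1.42): x += 1.42·cos θ, y += 1.42·sin θ → (9.8067, -19.0531, 239.2000°)
turn_right(92.5°): centre at ρ to the right, rotate −92.5° → (6.2867, -19.8625, 146.7000°)
turn_left(66.5°): centre at ρ to the left, rotate +66.5° → (3.5453, -19.8601, 213.2000°)

(3.5453, -19.8601, 213.2000°)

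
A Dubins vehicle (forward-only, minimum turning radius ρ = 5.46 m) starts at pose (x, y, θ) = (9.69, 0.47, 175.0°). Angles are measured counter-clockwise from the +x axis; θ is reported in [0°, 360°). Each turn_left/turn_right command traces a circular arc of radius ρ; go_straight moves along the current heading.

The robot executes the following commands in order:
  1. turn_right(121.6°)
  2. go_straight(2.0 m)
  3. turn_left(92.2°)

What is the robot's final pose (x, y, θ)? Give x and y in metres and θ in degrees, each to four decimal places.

set_pose: (x, y, θ) = (9.6900, 0.4700, 175.0000°), ρ = 5.46
turn_right(121.6°): centre at ρ to the right, rotate −121.6° → (5.7825, 9.1646, 53.4000°)
go_straight(2.0): x += 2.0·cos θ, y += 2.0·sin θ → (6.9749, 10.7702, 53.4000°)
turn_left(92.2°): centre at ρ to the left, rotate +92.2° → (5.6763, 18.5308, 145.6000°)

(5.6763, 18.5308, 145.6000°)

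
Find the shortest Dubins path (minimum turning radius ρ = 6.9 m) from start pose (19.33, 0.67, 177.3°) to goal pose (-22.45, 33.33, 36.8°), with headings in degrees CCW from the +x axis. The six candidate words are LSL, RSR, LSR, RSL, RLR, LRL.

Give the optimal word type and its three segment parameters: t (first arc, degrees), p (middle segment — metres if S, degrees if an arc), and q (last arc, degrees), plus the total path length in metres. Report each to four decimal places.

Let ψ = atan2(Δy, Δx) = atan2(32.66, -41.78) = 141.9848° be the start→goal bearing.
Normalize: d = |goal − start| / ρ = 53.030595/6.9 = 7.685593, α = (θ_start − ψ) mod 360° = 35.3152° = 0.616367 rad, β = (θ_goal − ψ) mod 360° = 254.8152° = 4.447365 rad.
Common terms: sin α = 0.578075, cos α = 0.815984, sin β = -0.965086, cos β = -0.261933, cos(α−β) = -0.771625, d² = 59.068347. Work in radians in the unit-radius frame; every candidate has L = ρ·(t + p + q).
LSL: p² = 2 + d² − 2cos(α−β) + 2d(sin α − sin β) = 86.331807; p = √p² = 9.291491; φ = atan2(cos β − cos α, d + sin α − sin β) = -0.116273 rad; t = (φ − α) mod 2π = 5.550545 rad, q = (β − φ) mod 2π = 4.563638 rad → L = 6.9·(5.550545 + 9.291491 + 4.563638) = 6.9·19.405674 = 133.899152 m
RSR: p² = 2 + d² − 2cos(α−β) + 2d(sin β − sin α) = 38.891385; p = √p² = 6.236296; φ = atan2(cos α − cos β, d − sin α + sin β) = 0.173718 rad; t = (α − φ) mod 2π = 0.442649 rad, q = (φ − β) mod 2π = 2.009539 rad → L = 6.9·(0.442649 + 6.236296 + 2.009539) = 6.9·8.688483 = 59.950535 m
LSR: p² = d² − 2 + 2cos(α−β) + 2d(sin α + sin β) = 49.576270; p = √p² = 7.041042; φ = atan2(−cos α − cos β, d + sin α + sin β) − atan2(−2, p) = 0.200992 rad; t = (φ − α) mod 2π = 5.867811 rad, q = (φ − β) mod 2π = 2.036813 rad → L = 6.9·(5.867811 + 7.041042 + 2.036813) = 6.9·14.945665 = 103.125092 m
RSL: p² = d² − 2 + 2cos(α−β) − 2d(sin α + sin β) = 61.473926; p = √p² = 7.840531; φ = atan2(cos α + cos β, d − sin α − sin β) − atan2(2, p) = -0.181233 rad; t = (α − φ) mod 2π = 0.797600 rad, q = (β − φ) mod 2π = 4.628597 rad → L = 6.9·(0.797600 + 7.840531 + 4.628597) = 6.9·13.266728 = 91.540421 m
RLR: c = (6 − d² + 2cos(α−β) + 2d(sin α − sin β))/8 = -3.861423, |c| > 1 → infeasible
LRL: c = (6 − d² + 2cos(α−β) − 2d(sin α − sin β))/8 = -9.791476, |c| > 1 → infeasible
Shortest: RSR with L = 59.950535 m ≈ 59.9505 m
Convert RSR to answer units (arcs ×180/π): t = 0.442649·180/π = 25.3619°, p = ρ·p = 6.9·6.236296 = 43.0304 m, q = 2.009539·180/π = 115.1381°, L = 59.9505 m.

RSR: t = 25.3619°, p = 43.0304 m, q = 115.1381°, L = 59.9505 m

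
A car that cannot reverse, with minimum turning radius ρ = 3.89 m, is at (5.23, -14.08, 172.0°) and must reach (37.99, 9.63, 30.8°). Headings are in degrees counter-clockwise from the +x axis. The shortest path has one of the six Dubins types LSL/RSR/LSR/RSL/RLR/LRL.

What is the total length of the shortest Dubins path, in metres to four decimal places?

Let ψ = atan2(Δy, Δx) = atan2(23.71, 32.76) = 35.8951° be the start→goal bearing.
Normalize: d = |goal − start| / ρ = 40.439853/3.89 = 10.395849, α = (θ_start − ψ) mod 360° = 136.1049° = 2.375479 rad, β = (θ_goal − ψ) mod 360° = 354.9049° = 6.194259 rad.
Common terms: sin α = 0.693340, cos α = -0.720611, sin β = -0.088809, cos β = 0.996049, cos(α−β) = -0.779338, d² = 108.073678. Work in radians in the unit-radius frame; every candidate has L = ρ·(t + p + q).
LSL: p² = 2 + d² − 2cos(α−β) + 2d(sin α − sin β) = 127.894555; p = √p² = 11.309047; φ = atan2(cos β − cos α, d + sin α − sin β) = 0.152384 rad; t = (φ − α) mod 2π = 4.060091 rad, q = (β − φ) mod 2π = 6.041875 rad → L = 3.89·(4.060091 + 11.309047 + 6.041875) = 3.89·21.411013 = 83.288841 m
RSR: p² = 2 + d² − 2cos(α−β) + 2d(sin β − sin α) = 95.370152; p = √p² = 9.765764; φ = atan2(cos α − cos β, d − sin α + sin β) = -0.176702 rad; t = (α − φ) mod 2π = 2.552180 rad, q = (φ − β) mod 2π = 6.195410 rad → L = 3.89·(2.552180 + 9.765764 + 6.195410) = 3.89·18.513355 = 72.016949 m
LSR: p² = d² − 2 + 2cos(α−β) + 2d(sin α + sin β) = 117.084232; p = √p² = 10.820547; φ = atan2(−cos α − cos β, d + sin α + sin β) − atan2(−2, p) = 0.157737 rad; t = (φ − α) mod 2π = 4.065443 rad, q = (φ − β) mod 2π = 0.246663 rad → L = 3.89·(4.065443 + 10.820547 + 0.246663) = 3.89·15.132653 = 58.866021 m
RSL: p² = d² − 2 + 2cos(α−β) − 2d(sin α + sin β) = 91.945772; p = √p² = 9.588836; φ = atan2(cos α + cos β, d − sin α − sin β) − atan2(2, p) = -0.177504 rad; t = (α − φ) mod 2π = 2.552983 rad, q = (β − φ) mod 2π = 0.088578 rad → L = 3.89·(2.552983 + 9.588836 + 0.088578) = 3.89·12.230398 = 47.576247 m
RLR: c = (6 − d² + 2cos(α−β) + 2d(sin α − sin β))/8 = -10.921269, |c| > 1 → infeasible
LRL: c = (6 − d² + 2cos(α−β) − 2d(sin α − sin β))/8 = -14.986819, |c| > 1 → infeasible
Shortest: RSL with L = 47.576247 m ≈ 47.5762 m

47.5762 m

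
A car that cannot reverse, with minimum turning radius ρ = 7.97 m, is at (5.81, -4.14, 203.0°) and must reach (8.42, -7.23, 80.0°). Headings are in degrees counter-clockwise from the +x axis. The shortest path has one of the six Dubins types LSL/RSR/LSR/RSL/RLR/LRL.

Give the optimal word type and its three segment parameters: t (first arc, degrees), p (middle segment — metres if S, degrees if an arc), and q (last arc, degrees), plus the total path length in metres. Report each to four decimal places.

RLR: t = 29.6694°, p = 291.2833°, q = 24.6139°, L = 48.0693 m

Let ψ = atan2(Δy, Δx) = atan2(-3.09, 2.61) = -49.8136° be the start→goal bearing.
Normalize: d = |goal − start| / ρ = 4.044774/7.97 = 0.507500, α = (θ_start − ψ) mod 360° = 252.8136° = 4.412429 rad, β = (θ_goal − ψ) mod 360° = 129.8136° = 2.265674 rad.
Common terms: sin α = -0.955348, cos α = -0.295482, sin β = 0.768132, cos β = -0.640291, cos(α−β) = -0.544639, d² = 0.257556. Work in radians in the unit-radius frame; every candidate has L = ρ·(t + p + q).
LSL: p² = 2 + d² − 2cos(α−β) + 2d(sin α − sin β) = 1.597502; p = √p² = 1.263923; φ = atan2(cos β − cos α, d + sin α − sin β) = -2.865281 rad; t = (φ − α) mod 2π = 5.288660 rad, q = (β − φ) mod 2π = 5.130955 rad → L = 7.97·(5.288660 + 1.263923 + 5.130955) = 7.97·11.683539 = 93.117805 m
RSR: p² = 2 + d² − 2cos(α−β) + 2d(sin β − sin α) = 5.096167; p = √p² = 2.257469; φ = atan2(cos α − cos β, d − sin α + sin β) = 0.153342 rad; t = (α − φ) mod 2π = 4.259087 rad, q = (φ − β) mod 2π = 4.170853 rad → L = 7.97·(4.259087 + 2.257469 + 4.170853) = 7.97·10.687409 = 85.178653 m
LSR: p² = d² − 2 + 2cos(α−β) + 2d(sin α + sin β) = -3.021746 < 0 → infeasible
RSL: p² = d² − 2 + 2cos(α−β) − 2d(sin α + sin β) = -2.641698 < 0 → infeasible
RLR: c = (6 − d² + 2cos(α−β) + 2d(sin α − sin β))/8 = 0.362979; p = 2π − arccos c = 5.083852 rad; φ = atan2(cos α − cos β, d − sin α + sin β) = 0.153342 rad; t = (α − φ + p/2) mod 2π = 0.517828 rad, q = (α − β − t + p) mod 2π = 0.429594 rad → L = 7.97·(0.517828 + 5.083852 + 0.429594) = 7.97·6.031274 = 48.069253 m
LRL: c = (6 − d² + 2cos(α−β) − 2d(sin α − sin β))/8 = 0.800312; p = 2π − arccos c = 5.640205 rad; φ = atan2(cos β − cos α, d + sin α − sin β) = -2.865281 rad; t = (φ − α + p/2) mod 2π = 1.825577 rad, q = (β − α − t + p) mod 2π = 1.667872 rad → L = 7.97·(1.825577 + 5.640205 + 1.667872) = 7.97·9.133655 = 72.795228 m
Shortest: RLR with L = 48.069253 m ≈ 48.0693 m
Convert RLR to answer units (arcs ×180/π): t = 0.517828·180/π = 29.6694°, p = 5.083852·180/π = 291.2833°, q = 0.429594·180/π = 24.6139°, L = 48.0693 m.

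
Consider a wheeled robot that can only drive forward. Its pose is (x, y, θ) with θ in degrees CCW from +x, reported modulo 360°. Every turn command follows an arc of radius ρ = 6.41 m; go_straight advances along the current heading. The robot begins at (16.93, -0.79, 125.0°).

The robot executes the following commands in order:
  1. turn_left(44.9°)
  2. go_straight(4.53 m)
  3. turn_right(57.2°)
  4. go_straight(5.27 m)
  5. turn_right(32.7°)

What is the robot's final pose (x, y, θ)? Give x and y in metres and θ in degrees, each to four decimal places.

set_pose: (x, y, θ) = (16.9300, -0.7900, 125.0000°), ρ = 6.41
turn_left(44.9°): centre at ρ to the left, rotate +44.9° → (12.8033, 1.8440, 169.9000°)
go_straight(4.53): x += 4.53·cos θ, y += 4.53·sin θ → (8.3435, 2.6385, 169.9000°)
turn_right(57.2°): centre at ρ to the right, rotate −57.2° → (3.5542, 6.4755, 112.7000°)
go_straight(5.27): x += 5.27·cos θ, y += 5.27·sin θ → (1.5204, 11.3372, 112.7000°)
turn_right(32.7°): centre at ρ to the right, rotate −32.7° → (1.1213, 14.9240, 80.0000°)

(1.1213, 14.9240, 80.0000°)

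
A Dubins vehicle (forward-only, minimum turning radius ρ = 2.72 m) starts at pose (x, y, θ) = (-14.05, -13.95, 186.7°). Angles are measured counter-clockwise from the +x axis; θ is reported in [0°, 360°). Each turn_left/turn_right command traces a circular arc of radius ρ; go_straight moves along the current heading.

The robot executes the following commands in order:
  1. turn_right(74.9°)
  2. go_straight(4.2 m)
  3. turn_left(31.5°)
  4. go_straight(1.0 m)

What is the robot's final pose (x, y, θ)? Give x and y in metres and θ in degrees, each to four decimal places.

set_pose: (x, y, θ) = (-14.0500, -13.9500, 186.7000°), ρ = 2.72
turn_right(74.9°): centre at ρ to the right, rotate −74.9° → (-16.8928, -12.2587, 111.8000°)
go_straight(4.2): x += 4.2·cos θ, y += 4.2·sin θ → (-18.4526, -8.3591, 111.8000°)
turn_left(31.5°): centre at ρ to the left, rotate +31.5° → (-19.3525, -7.1883, 143.3000°)
go_straight(1.0): x += 1.0·cos θ, y += 1.0·sin θ → (-20.1543, -6.5907, 143.3000°)

(-20.1543, -6.5907, 143.3000°)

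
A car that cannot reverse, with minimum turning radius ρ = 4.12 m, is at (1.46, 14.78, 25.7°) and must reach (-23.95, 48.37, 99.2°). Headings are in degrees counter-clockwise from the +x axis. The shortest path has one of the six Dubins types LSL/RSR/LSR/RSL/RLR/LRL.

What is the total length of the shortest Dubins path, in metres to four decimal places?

45.8578 m

Let ψ = atan2(Δy, Δx) = atan2(33.59, -25.41) = 127.1066° be the start→goal bearing.
Normalize: d = |goal − start| / ρ = 42.118359/4.12 = 10.222903, α = (θ_start − ψ) mod 360° = 258.5934° = 4.513306 rad, β = (θ_goal − ψ) mod 360° = 332.0934° = 5.796123 rad.
Common terms: sin α = -0.980248, cos α = -0.197770, sin β = -0.468032, cos β = 0.883712, cos(α−β) = 0.284015, d² = 104.507741. Work in radians in the unit-radius frame; every candidate has L = ρ·(t + p + q).
LSL: p² = 2 + d² − 2cos(α−β) + 2d(sin α − sin β) = 95.467025; p = √p² = 9.770723; φ = atan2(cos β − cos α, d + sin α − sin β) = 0.110913 rad; t = (φ − α) mod 2π = 1.880792 rad, q = (β − φ) mod 2π = 5.685210 rad → L = 4.12·(1.880792 + 9.770723 + 5.685210) = 4.12·17.336725 = 71.427308 m
RSR: p² = 2 + d² − 2cos(α−β) + 2d(sin β − sin α) = 116.412395; p = √p² = 10.789458; φ = atan2(cos α − cos β, d − sin α + sin β) = -0.100404 rad; t = (α − φ) mod 2π = 4.613710 rad, q = (φ − β) mod 2π = 0.386658 rad → L = 4.12·(4.613710 + 10.789458 + 0.386658) = 4.12·15.789826 = 65.054083 m
LSR: p² = d² − 2 + 2cos(α−β) + 2d(sin α + sin β) = 73.464520; p = √p² = 8.571145; φ = atan2(−cos α − cos β, d + sin α + sin β) − atan2(−2, p) = 0.151225 rad; t = (φ − α) mod 2π = 1.921104 rad, q = (φ − β) mod 2π = 0.638287 rad → L = 4.12·(1.921104 + 8.571145 + 0.638287) = 4.12·11.130535 = 45.857804 m
RSL: p² = d² − 2 + 2cos(α−β) − 2d(sin α + sin β) = 132.687023; p = √p² = 11.518985; φ = atan2(cos α + cos β, d − sin α − sin β) − atan2(2, p) = -0.113208 rad; t = (α − φ) mod 2π = 4.626514 rad, q = (β − φ) mod 2π = 5.909331 rad → L = 4.12·(4.626514 + 11.518985 + 5.909331) = 4.12·22.054831 = 90.865902 m
RLR: c = (6 − d² + 2cos(α−β) + 2d(sin α − sin β))/8 = -13.551549, |c| > 1 → infeasible
LRL: c = (6 − d² + 2cos(α−β) − 2d(sin α − sin β))/8 = -10.933378, |c| > 1 → infeasible
Shortest: LSR with L = 45.857804 m ≈ 45.8578 m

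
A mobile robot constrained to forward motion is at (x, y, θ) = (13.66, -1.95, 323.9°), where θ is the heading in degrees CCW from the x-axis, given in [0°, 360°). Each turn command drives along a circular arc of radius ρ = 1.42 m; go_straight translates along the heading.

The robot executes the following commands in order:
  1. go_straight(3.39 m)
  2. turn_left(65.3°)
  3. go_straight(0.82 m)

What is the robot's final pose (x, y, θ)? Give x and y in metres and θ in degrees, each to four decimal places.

(18.6443, -3.6395, 29.2000°)

set_pose: (x, y, θ) = (13.6600, -1.9500, 323.9000°), ρ = 1.42
go_straight(3.39): x += 3.39·cos θ, y += 3.39·sin θ → (16.3991, -3.9474, 323.9000°)
turn_left(65.3°): centre at ρ to the left, rotate +65.3° → (17.9285, -4.0396, 389.2000° ≡ 29.2000°)
go_straight(0.82): x += 0.82·cos θ, y += 0.82·sin θ → (18.6443, -3.6395, 29.2000°)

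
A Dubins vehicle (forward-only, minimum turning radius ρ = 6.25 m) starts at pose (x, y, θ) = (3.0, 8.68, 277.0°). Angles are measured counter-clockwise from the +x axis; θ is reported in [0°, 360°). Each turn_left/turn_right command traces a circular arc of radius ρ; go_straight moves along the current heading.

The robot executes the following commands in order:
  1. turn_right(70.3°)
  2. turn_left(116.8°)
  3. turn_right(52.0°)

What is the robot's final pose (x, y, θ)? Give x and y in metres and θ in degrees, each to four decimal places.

set_pose: (x, y, θ) = (3.0000, 8.6800, 277.0000°), ρ = 6.25
turn_right(70.3°): centre at ρ to the right, rotate −70.3° → (-0.3952, 2.3347, 206.7000°)
turn_left(116.8°): centre at ρ to the left, rotate +116.8° → (-1.3046, -8.2729, 323.5000°)
turn_right(52.0°): centre at ρ to the right, rotate −52.0° → (1.2256, -13.1334, 271.5000°)

(1.2256, -13.1334, 271.5000°)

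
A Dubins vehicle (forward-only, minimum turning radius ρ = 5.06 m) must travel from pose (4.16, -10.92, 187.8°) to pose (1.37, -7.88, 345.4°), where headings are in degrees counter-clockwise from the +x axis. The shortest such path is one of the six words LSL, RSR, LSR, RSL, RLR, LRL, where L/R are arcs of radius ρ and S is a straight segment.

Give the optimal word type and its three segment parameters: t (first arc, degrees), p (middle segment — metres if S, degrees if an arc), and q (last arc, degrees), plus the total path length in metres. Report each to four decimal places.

LRL: t = 51.3817°, p = 279.0691°, q = 25.2874°, L = 31.4165 m

Let ψ = atan2(Δy, Δx) = atan2(3.04, -2.79) = 132.5446° be the start→goal bearing.
Normalize: d = |goal − start| / ρ = 4.126221/5.06 = 0.815459, α = (θ_start − ψ) mod 360° = 55.2554° = 0.964389 rad, β = (θ_goal − ψ) mod 360° = 212.8554° = 3.715028 rad.
Common terms: sin α = 0.821701, cos α = 0.569919, sin β = -0.542521, cos β = -0.840042, cos(α−β) = -0.924546, d² = 0.664973. Work in radians in the unit-radius frame; every candidate has L = ρ·(t + p + q).
LSL: p² = 2 + d² − 2cos(α−β) + 2d(sin α − sin β) = 6.738999; p = √p² = 2.595958; φ = atan2(cos β − cos α, d + sin α − sin β) = -0.574169 rad; t = (φ − α) mod 2π = 4.744627 rad, q = (β − φ) mod 2π = 4.289197 rad → L = 5.06·(4.744627 + 2.595958 + 4.289197) = 5.06·11.629782 = 58.846699 m
RSR: p² = 2 + d² − 2cos(α−β) + 2d(sin β − sin α) = 2.289131; p = √p² = 1.512988; φ = atan2(cos α − cos β, d − sin α + sin β) = 1.941962 rad; t = (α − φ) mod 2π = 5.305613 rad, q = (φ − β) mod 2π = 4.510119 rad → L = 5.06·(5.305613 + 1.512988 + 4.510119) = 5.06·11.328719 = 57.323319 m
LSR: p² = d² − 2 + 2cos(α−β) + 2d(sin α + sin β) = -2.728800 < 0 → infeasible
RSL: p² = d² − 2 + 2cos(α−β) − 2d(sin α + sin β) = -3.639438 < 0 → infeasible
RLR: c = (6 − d² + 2cos(α−β) + 2d(sin α − sin β))/8 = 0.713859; p = 2π − arccos c = 5.507382 rad; φ = atan2(cos α − cos β, d − sin α + sin β) = 1.941962 rad; t = (α − φ + p/2) mod 2π = 1.776118 rad, q = (α − β − t + p) mod 2π = 0.980625 rad → L = 5.06·(1.776118 + 5.507382 + 0.980625) = 5.06·8.264125 = 41.816471 m
LRL: c = (6 − d² + 2cos(α−β) − 2d(sin α − sin β))/8 = 0.157625; p = 2π − arccos c = 4.870674 rad; φ = atan2(cos β − cos α, d + sin α − sin β) = -0.574169 rad; t = (φ − α + p/2) mod 2π = 0.896779 rad, q = (β − α − t + p) mod 2π = 0.441349 rad → L = 5.06·(0.896779 + 4.870674 + 0.441349) = 5.06·6.208802 = 31.416539 m
Shortest: LRL with L = 31.416539 m ≈ 31.4165 m
Convert LRL to answer units (arcs ×180/π): t = 0.896779·180/π = 51.3817°, p = 4.870674·180/π = 279.0691°, q = 0.441349·180/π = 25.2874°, L = 31.4165 m.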